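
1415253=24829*57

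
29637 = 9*3293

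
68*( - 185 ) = - 12580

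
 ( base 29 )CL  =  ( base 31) BS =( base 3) 111200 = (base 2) 101110001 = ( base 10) 369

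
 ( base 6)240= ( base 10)96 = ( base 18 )56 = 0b1100000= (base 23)44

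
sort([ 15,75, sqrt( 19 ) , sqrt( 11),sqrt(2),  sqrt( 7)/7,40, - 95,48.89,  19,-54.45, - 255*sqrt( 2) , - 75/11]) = [ - 255*sqrt(2 ),-95, - 54.45,- 75/11 , sqrt(7 ) /7, sqrt( 2 ),sqrt( 11), sqrt( 19 ),  15, 19,40,48.89, 75] 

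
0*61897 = 0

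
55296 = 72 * 768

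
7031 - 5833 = 1198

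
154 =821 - 667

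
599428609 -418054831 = 181373778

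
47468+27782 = 75250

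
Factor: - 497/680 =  - 2^ ( - 3)*5^( - 1)*7^1*17^( - 1) * 71^1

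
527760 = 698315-170555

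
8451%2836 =2779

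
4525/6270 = 905/1254  =  0.72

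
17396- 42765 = - 25369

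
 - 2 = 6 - 8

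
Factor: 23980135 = 5^1*73^1*65699^1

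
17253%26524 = 17253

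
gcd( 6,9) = 3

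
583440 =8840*66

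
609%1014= 609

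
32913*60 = 1974780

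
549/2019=183/673= 0.27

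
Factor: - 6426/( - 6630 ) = 3^2*5^( - 1 )*7^1*13^(-1 )= 63/65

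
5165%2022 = 1121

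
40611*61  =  2477271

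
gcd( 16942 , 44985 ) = 1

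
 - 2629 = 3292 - 5921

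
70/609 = 10/87 = 0.11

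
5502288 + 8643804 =14146092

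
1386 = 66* 21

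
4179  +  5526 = 9705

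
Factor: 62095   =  5^1 *11^1*1129^1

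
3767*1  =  3767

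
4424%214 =144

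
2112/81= 704/27=26.07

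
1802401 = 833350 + 969051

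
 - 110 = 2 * ( - 55)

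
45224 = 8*5653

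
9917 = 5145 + 4772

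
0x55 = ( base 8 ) 125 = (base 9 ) 104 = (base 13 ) 67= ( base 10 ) 85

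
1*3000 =3000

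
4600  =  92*50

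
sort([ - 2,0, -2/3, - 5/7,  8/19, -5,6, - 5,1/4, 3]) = [ - 5, - 5, - 2, - 5/7, - 2/3, 0,  1/4, 8/19, 3, 6 ] 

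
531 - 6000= - 5469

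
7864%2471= 451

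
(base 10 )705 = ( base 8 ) 1301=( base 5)10310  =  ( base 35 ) K5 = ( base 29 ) o9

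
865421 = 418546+446875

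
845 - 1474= - 629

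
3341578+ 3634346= 6975924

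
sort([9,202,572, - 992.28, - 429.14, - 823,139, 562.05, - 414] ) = [ - 992.28,  -  823,- 429.14, - 414,9,139,202, 562.05, 572 ] 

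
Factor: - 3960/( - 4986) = 220/277 = 2^2 * 5^1  *  11^1*277^( - 1 )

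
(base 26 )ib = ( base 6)2115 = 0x1DF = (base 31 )FE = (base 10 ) 479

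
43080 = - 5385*( - 8) 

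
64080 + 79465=143545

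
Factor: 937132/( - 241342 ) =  - 2^1 * 7^1*33469^1*120671^( - 1 ) = - 468566/120671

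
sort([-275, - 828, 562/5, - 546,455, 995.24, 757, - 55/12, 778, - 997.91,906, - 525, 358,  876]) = [ - 997.91, - 828, - 546, - 525, - 275, - 55/12, 562/5, 358,  455 , 757, 778,876, 906,995.24] 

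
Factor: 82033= 7^1*11719^1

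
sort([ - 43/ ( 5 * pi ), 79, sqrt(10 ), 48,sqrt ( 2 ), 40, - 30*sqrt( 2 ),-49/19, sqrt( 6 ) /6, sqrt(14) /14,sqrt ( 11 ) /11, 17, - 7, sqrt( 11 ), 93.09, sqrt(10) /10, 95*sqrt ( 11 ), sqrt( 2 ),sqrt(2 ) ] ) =[ - 30 * sqrt( 2), - 7, - 43/( 5 *pi), - 49/19,sqrt(14)/14, sqrt( 11 )/11, sqrt(10)/10, sqrt(6) /6,sqrt(2),sqrt (2 ),sqrt( 2 ),  sqrt(10 ), sqrt(11 ), 17, 40, 48 , 79,93.09,95  *sqrt(11) ] 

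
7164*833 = 5967612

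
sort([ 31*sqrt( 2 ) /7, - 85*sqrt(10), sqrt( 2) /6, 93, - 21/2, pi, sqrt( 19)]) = [ - 85 * sqrt ( 10), - 21/2,sqrt(2) /6, pi,  sqrt( 19),31*sqrt( 2)/7,93]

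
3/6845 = 3/6845 = 0.00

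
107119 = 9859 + 97260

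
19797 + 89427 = 109224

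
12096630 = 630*19201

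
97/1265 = 97/1265= 0.08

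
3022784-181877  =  2840907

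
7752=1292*6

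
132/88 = 3/2= 1.50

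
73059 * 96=7013664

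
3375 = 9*375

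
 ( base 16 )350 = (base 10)848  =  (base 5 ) 11343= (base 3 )1011102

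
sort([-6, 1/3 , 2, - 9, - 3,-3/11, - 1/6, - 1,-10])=[ - 10, - 9, - 6, - 3, - 1,-3/11, - 1/6, 1/3, 2]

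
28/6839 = 4/977=0.00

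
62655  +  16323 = 78978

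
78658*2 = 157316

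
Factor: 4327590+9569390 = 13896980= 2^2*5^1 *19^1*36571^1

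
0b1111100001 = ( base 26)1C5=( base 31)111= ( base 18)313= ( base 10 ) 993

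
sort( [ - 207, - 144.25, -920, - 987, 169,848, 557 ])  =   [ - 987, - 920, - 207, - 144.25,169, 557, 848]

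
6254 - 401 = 5853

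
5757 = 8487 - 2730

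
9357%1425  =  807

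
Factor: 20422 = 2^1*10211^1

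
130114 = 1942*67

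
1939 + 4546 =6485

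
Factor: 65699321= 19^1*3457859^1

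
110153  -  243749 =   -  133596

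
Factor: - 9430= - 2^1*5^1*23^1*41^1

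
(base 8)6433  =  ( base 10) 3355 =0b110100011011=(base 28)47N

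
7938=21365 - 13427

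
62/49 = 1 + 13/49 = 1.27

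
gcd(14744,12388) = 76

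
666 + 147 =813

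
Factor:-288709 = - 103^1 * 2803^1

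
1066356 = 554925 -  - 511431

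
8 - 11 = -3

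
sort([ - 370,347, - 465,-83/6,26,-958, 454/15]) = [-958,-465,  -  370, - 83/6 , 26, 454/15, 347 ]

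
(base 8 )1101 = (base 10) 577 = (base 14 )2D3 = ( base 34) gx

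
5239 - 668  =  4571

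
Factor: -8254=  - 2^1*4127^1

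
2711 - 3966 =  -1255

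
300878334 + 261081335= 561959669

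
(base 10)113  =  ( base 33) 3E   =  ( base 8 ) 161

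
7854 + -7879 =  - 25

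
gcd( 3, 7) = 1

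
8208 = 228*36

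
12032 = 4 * 3008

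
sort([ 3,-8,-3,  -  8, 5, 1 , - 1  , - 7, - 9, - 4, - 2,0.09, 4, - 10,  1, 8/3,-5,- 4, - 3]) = [ - 10,-9,  -  8,- 8,-7, - 5,-4, - 4 , - 3, - 3,-2,-1, 0.09,1, 1, 8/3,3, 4, 5 ]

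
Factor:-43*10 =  - 430 = - 2^1 * 5^1 *43^1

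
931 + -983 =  - 52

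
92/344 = 23/86 = 0.27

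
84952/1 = 84952= 84952.00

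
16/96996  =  4/24249 = 0.00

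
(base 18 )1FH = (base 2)1001100011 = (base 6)2455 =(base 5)4421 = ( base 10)611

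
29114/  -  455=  - 64 + 6/455= - 63.99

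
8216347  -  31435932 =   -  23219585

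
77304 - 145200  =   - 67896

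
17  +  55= 72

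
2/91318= 1/45659 =0.00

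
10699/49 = 10699/49  =  218.35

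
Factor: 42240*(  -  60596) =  - 2559575040  =  - 2^10 * 3^1 * 5^1* 11^1 * 15149^1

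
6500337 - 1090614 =5409723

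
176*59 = 10384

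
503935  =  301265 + 202670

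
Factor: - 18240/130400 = - 2^1*3^1*5^( - 1)*19^1*163^ ( - 1) = -  114/815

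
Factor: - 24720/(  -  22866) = 40/37 = 2^3*5^1*37^( - 1 ) 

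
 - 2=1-3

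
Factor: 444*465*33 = 6813180 = 2^2*3^3*5^1*11^1*31^1*37^1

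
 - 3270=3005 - 6275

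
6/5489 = 6/5489 = 0.00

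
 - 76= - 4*19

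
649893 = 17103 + 632790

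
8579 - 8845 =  - 266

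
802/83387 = 802/83387=0.01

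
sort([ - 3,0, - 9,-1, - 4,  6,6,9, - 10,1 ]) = [ - 10,  -  9, - 4, - 3 , - 1,0,1,  6,6,9 ] 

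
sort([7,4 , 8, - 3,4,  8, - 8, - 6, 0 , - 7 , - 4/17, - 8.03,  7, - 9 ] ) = [  -  9, - 8.03, - 8, - 7, - 6, - 3 , - 4/17,0,4, 4,7, 7, 8, 8 ] 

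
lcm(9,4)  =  36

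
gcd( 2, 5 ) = 1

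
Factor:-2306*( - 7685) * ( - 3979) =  - 70514286190  =  - 2^1*5^1*23^1*29^1 * 53^1 * 173^1*1153^1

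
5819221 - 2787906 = 3031315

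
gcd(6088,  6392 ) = 8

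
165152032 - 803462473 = - 638310441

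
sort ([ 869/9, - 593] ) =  [ - 593,869/9] 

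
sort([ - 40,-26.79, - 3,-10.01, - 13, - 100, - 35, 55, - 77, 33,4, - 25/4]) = [-100, - 77, - 40, - 35, - 26.79, - 13, - 10.01, - 25/4, - 3,4,33,55]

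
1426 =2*713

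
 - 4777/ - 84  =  4777/84 = 56.87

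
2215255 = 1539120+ 676135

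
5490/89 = 5490/89 = 61.69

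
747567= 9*83063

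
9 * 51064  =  459576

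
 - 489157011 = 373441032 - 862598043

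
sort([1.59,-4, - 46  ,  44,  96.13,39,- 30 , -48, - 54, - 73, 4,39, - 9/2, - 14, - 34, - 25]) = [-73,-54, - 48,- 46, - 34, - 30,  -  25,-14, - 9/2, - 4,1.59,4, 39 , 39,44 , 96.13] 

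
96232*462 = 44459184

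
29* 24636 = 714444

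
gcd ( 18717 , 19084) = 367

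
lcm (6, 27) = 54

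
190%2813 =190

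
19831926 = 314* 63159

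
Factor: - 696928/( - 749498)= 464/499 = 2^4*29^1*499^( - 1)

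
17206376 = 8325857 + 8880519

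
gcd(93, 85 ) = 1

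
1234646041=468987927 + 765658114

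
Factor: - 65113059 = - 3^1*11^1*859^1*2297^1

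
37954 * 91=3453814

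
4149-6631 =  - 2482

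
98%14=0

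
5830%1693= 751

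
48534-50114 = - 1580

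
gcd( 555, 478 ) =1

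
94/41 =2  +  12/41= 2.29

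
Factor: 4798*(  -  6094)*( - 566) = 16549280792 = 2^3 * 11^1*277^1*283^1*2399^1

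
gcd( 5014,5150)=2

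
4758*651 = 3097458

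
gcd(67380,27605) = 5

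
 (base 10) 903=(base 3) 1020110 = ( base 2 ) 1110000111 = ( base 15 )403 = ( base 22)1J1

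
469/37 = 469/37 = 12.68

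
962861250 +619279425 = 1582140675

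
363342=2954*123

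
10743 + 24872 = 35615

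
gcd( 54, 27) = 27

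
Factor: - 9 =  -3^2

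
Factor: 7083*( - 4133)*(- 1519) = 44467265241 = 3^2*7^2*31^1*787^1 * 4133^1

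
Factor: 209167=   7^1*29881^1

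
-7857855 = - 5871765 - 1986090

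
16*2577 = 41232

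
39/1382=39/1382 = 0.03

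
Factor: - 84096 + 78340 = - 5756 = -2^2*1439^1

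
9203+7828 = 17031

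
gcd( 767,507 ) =13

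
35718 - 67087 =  - 31369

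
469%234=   1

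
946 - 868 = 78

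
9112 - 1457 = 7655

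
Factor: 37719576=2^3*3^2*37^1 * 14159^1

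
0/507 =0 = 0.00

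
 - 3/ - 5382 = 1/1794 =0.00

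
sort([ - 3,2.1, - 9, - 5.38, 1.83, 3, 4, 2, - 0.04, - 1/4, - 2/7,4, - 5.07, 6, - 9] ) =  [-9 ,-9,  -  5.38,  -  5.07, - 3,-2/7, - 1/4, - 0.04, 1.83, 2, 2.1,3, 4, 4 , 6]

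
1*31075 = 31075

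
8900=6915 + 1985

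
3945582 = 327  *12066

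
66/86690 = 33/43345 = 0.00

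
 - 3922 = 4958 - 8880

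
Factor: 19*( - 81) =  - 3^4 * 19^1 = -1539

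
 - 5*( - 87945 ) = 439725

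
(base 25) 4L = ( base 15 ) 81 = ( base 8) 171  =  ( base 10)121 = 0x79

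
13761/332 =41 + 149/332  =  41.45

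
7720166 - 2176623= 5543543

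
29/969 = 29/969 = 0.03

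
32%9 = 5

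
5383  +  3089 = 8472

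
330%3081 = 330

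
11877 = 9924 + 1953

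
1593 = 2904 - 1311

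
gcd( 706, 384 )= 2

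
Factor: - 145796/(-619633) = 4/17 = 2^2*17^( - 1) 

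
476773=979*487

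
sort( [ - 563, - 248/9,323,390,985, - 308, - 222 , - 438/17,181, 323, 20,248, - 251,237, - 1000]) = [-1000, - 563, - 308, - 251, -222, - 248/9, - 438/17, 20,  181,237,248, 323, 323, 390, 985]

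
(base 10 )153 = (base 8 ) 231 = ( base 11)12a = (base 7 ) 306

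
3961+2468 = 6429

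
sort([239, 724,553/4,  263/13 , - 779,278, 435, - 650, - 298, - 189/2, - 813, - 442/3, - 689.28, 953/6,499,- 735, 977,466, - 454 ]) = [ - 813,  -  779, - 735 ,-689.28, - 650 , - 454, - 298, -442/3,-189/2,  263/13, 553/4,953/6,239,  278,435,  466, 499, 724,977]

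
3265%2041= 1224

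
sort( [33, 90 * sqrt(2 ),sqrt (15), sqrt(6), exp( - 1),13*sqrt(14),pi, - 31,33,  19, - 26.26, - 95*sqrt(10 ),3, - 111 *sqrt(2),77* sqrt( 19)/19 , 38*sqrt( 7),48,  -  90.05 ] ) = [- 95*sqrt(10),- 111*sqrt(2), - 90.05, -31, - 26.26,exp ( - 1) , sqrt( 6 ), 3,pi , sqrt( 15), 77*sqrt ( 19)/19, 19, 33,33,48,13*sqrt ( 14),38*sqrt( 7 ), 90*sqrt( 2 ) ]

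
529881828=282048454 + 247833374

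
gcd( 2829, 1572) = 3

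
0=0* 39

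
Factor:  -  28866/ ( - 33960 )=17/20  =  2^(  -  2)*5^( - 1) * 17^1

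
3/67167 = 1/22389 = 0.00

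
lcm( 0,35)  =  0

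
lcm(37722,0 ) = 0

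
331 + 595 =926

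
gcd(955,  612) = 1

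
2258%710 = 128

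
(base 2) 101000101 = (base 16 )145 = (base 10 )325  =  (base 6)1301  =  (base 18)101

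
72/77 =72/77  =  0.94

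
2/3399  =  2/3399 = 0.00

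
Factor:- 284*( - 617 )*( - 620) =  - 108641360= - 2^4*5^1*31^1*71^1*617^1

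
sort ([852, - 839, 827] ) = [ - 839, 827, 852 ]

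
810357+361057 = 1171414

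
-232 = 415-647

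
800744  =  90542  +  710202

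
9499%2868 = 895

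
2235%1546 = 689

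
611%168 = 107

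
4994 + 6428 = 11422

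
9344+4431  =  13775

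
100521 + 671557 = 772078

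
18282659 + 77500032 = 95782691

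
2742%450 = 42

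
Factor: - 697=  - 17^1*41^1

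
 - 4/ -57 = 4/57 = 0.07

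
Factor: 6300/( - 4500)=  - 5^( - 1 )*7^1= -7/5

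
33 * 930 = 30690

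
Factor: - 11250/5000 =-2^ (  -  2)*3^2 = - 9/4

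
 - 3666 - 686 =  - 4352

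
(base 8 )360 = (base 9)286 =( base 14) 132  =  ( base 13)156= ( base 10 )240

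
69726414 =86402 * 807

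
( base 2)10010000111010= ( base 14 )3546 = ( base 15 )2b34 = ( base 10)9274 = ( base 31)9K5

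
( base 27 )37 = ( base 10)88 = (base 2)1011000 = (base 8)130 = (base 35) 2i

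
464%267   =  197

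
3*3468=10404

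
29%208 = 29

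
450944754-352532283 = 98412471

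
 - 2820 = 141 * ( -20 ) 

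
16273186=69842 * 233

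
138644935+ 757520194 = 896165129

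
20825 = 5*4165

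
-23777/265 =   -  90 +73/265 = -89.72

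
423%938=423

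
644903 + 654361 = 1299264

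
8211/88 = 93+ 27/88  =  93.31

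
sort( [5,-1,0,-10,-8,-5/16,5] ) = [ - 10 ,  -  8, - 1,-5/16,0, 5,5 ] 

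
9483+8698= 18181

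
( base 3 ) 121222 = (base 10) 458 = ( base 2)111001010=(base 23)JL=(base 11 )387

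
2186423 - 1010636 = 1175787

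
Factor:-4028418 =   -  2^1*3^2*19^1*11779^1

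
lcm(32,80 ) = 160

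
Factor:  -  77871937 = - 11^1*13^1  *19^1 * 28661^1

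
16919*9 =152271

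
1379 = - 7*(-197) 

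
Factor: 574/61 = 2^1*7^1*41^1*61^ (-1)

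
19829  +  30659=50488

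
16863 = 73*231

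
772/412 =1 +90/103 = 1.87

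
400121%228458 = 171663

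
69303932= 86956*797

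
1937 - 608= 1329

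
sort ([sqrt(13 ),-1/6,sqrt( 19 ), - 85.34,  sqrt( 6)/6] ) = [ - 85.34, - 1/6 , sqrt( 6 ) /6 , sqrt( 13),sqrt( 19 )] 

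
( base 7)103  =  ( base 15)37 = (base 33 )1J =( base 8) 64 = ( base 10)52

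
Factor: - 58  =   - 2^1*29^1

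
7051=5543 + 1508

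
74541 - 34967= 39574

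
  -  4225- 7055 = -11280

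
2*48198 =96396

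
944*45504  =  42955776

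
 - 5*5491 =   -  27455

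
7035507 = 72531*97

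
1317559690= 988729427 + 328830263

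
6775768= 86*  78788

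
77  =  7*11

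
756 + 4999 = 5755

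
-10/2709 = -1 + 2699/2709 = -0.00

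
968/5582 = 484/2791 = 0.17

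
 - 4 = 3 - 7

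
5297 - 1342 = 3955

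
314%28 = 6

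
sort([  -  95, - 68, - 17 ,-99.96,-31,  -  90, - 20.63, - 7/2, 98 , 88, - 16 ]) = [ - 99.96,  -  95,  -  90, - 68, - 31, - 20.63, - 17,- 16,-7/2, 88,98]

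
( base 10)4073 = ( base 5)112243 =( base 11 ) 3073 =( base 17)e1a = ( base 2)111111101001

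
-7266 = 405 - 7671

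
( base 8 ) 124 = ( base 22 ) 3i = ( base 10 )84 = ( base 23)3F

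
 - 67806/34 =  - 1995+12/17 = - 1994.29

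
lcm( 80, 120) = 240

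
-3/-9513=1/3171 = 0.00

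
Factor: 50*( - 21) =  - 2^1*3^1 * 5^2*7^1 = - 1050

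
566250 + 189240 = 755490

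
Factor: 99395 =5^1*103^1 * 193^1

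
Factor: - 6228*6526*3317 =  - 2^3*3^2 * 13^1*31^1*107^1*173^1*251^1 = -134815909176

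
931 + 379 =1310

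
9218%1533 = 20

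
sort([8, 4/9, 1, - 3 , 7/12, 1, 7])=[ - 3,4/9 , 7/12 , 1 , 1  ,  7,8]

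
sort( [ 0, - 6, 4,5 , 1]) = [ - 6, 0,1,4 , 5]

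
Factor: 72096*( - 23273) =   -  2^5*3^1*17^1*37^2*751^1 = - 1677890208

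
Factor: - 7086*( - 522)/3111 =1232964/1037 = 2^2*3^2*17^( - 1) * 29^1*61^( - 1) * 1181^1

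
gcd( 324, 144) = 36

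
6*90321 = 541926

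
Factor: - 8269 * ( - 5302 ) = 2^1 * 11^1*241^1*8269^1=43842238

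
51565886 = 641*80446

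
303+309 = 612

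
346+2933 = 3279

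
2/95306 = 1/47653= 0.00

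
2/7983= 2/7983 = 0.00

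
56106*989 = 55488834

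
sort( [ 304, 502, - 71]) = [ - 71,304, 502] 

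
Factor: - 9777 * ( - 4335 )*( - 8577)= - 363521521215 = - 3^4*5^1*17^2 * 953^1*3259^1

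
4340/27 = 4340/27= 160.74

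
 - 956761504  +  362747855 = -594013649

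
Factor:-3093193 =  - 59^1*103^1*509^1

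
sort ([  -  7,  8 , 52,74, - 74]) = [ - 74, - 7, 8,52 , 74 ] 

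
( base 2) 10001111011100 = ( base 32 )8US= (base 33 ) 8E6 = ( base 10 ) 9180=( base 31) 9H4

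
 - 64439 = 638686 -703125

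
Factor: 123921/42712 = 441/152 = 2^( - 3)*3^2*7^2 *19^( - 1) 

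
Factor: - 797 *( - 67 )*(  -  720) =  - 2^4 * 3^2*5^1 * 67^1 * 797^1 =-38447280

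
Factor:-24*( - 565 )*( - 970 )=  - 2^4*3^1*5^2*97^1 * 113^1 = - 13153200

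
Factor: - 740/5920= -1/8  =  -2^( - 3 )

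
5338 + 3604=8942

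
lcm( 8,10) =40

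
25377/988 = 25+677/988 = 25.69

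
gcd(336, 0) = 336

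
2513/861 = 359/123 = 2.92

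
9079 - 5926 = 3153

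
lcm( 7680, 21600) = 345600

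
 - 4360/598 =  - 2180/299=- 7.29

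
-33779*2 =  - 67558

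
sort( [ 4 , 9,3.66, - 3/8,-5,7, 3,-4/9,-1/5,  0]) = [- 5, -4/9, - 3/8, - 1/5,0,3 , 3.66, 4 , 7,9]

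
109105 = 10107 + 98998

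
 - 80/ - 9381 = 80/9381 = 0.01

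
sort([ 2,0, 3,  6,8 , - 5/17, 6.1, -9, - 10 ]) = [ - 10, - 9, - 5/17, 0, 2,3 , 6,6.1, 8]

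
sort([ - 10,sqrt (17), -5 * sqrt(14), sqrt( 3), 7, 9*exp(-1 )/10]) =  [ - 5 *sqrt( 14),-10,9 * exp( - 1)/10, sqrt( 3 ), sqrt(17), 7 ] 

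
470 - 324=146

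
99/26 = 3+21/26 = 3.81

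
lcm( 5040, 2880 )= 20160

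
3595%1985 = 1610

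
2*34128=68256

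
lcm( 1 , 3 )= 3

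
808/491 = 1 + 317/491 = 1.65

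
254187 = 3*84729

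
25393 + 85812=111205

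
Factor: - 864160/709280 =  - 13^( - 1)*31^(-1)*491^1 = -491/403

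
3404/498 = 6 +208/249  =  6.84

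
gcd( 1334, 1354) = 2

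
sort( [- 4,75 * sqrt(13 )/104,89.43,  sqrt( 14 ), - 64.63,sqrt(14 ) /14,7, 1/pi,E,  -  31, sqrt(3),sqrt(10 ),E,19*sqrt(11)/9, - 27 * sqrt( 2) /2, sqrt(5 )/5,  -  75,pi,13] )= [ - 75, - 64.63, - 31, - 27*sqrt( 2 ) /2, - 4 , sqrt( 14) /14,1/pi,sqrt (5)/5,  sqrt(3 ), 75*sqrt( 13) /104, E,E,pi,sqrt(10 ),sqrt(14 ),  7,  19*sqrt ( 11)/9,13,89.43 ] 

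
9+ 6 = 15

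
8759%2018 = 687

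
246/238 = 123/119 = 1.03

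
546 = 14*39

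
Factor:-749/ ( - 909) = 3^(  -  2)*7^1*101^(-1 )*107^1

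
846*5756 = 4869576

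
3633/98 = 519/14 = 37.07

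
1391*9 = 12519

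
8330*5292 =44082360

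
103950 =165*630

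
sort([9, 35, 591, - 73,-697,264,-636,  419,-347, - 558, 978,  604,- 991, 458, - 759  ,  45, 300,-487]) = [-991 , - 759, - 697, - 636, - 558, - 487,-347,-73, 9, 35 , 45, 264,300 , 419, 458, 591, 604, 978]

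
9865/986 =9865/986= 10.01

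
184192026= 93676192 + 90515834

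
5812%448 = 436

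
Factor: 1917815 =5^1*31^1 *12373^1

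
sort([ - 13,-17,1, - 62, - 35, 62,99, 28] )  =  [ - 62,  -  35, - 17,-13, 1,28, 62,99]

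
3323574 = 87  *38202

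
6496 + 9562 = 16058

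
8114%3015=2084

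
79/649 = 79/649= 0.12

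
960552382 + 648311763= 1608864145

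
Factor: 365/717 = 3^(  -  1)*5^1*73^1*239^(-1)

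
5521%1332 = 193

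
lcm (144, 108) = 432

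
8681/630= 13 + 491/630 =13.78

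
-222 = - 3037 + 2815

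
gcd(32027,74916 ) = 1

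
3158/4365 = 3158/4365= 0.72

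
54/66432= 9/11072 =0.00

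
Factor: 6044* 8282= 2^3*41^1*101^1 * 1511^1 = 50056408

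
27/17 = 1  +  10/17 = 1.59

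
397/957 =397/957=0.41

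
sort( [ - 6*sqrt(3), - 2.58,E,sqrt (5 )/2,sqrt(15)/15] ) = [-6*sqrt( 3 ),-2.58,sqrt( 15)/15, sqrt( 5) /2,E]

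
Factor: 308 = 2^2*7^1*11^1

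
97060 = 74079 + 22981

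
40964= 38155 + 2809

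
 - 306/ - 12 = 25  +  1/2 = 25.50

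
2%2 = 0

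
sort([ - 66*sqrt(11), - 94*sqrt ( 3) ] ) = [ - 66*sqrt(11 ) , - 94*sqrt(3)] 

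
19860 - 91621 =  - 71761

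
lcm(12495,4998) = 24990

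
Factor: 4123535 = 5^1*13^1*63439^1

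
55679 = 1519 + 54160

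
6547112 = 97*67496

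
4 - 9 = - 5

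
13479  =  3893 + 9586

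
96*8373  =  803808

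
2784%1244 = 296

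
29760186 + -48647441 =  - 18887255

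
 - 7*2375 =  - 16625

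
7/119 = 1/17=0.06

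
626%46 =28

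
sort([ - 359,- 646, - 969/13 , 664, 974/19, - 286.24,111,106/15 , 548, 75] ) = [-646 ,  -  359, - 286.24, - 969/13, 106/15,974/19,75,111,548,664]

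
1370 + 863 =2233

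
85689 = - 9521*( - 9)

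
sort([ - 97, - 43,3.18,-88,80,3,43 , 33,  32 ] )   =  [- 97, - 88, - 43 , 3,3.18,32,33,43,80 ] 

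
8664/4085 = 456/215 = 2.12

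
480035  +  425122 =905157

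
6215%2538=1139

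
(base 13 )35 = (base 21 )22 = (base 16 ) 2C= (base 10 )44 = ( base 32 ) 1C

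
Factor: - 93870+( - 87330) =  - 181200 = -2^4*3^1*5^2*151^1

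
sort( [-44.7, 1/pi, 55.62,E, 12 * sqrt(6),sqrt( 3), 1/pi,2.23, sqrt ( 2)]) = [ - 44.7, 1/pi , 1/pi, sqrt(2),sqrt(3 ), 2.23, E, 12*sqrt(6), 55.62 ] 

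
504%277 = 227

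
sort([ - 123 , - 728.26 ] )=[ - 728.26, - 123] 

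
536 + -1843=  - 1307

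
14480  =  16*905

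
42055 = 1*42055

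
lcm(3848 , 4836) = 357864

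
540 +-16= 524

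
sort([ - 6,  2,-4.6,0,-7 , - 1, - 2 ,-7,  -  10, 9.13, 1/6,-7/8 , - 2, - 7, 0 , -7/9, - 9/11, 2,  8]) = [-10,  -  7,-7 ,-7,  -  6 ,- 4.6,  -  2,-2 , -1,-7/8,-9/11,-7/9,0,0, 1/6,2, 2, 8, 9.13]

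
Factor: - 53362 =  - 2^1*26681^1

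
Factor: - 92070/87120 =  - 93/88 = - 2^ ( - 3)*3^1 * 11^( - 1 )*31^1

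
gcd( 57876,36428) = 28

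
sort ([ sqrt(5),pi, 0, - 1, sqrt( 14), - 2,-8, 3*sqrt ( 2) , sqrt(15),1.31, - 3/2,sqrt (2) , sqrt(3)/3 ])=[ - 8, - 2, - 3/2, - 1,0, sqrt(3 )/3 , 1.31,  sqrt( 2),  sqrt (5), pi,  sqrt( 14), sqrt( 15) , 3*sqrt( 2) ] 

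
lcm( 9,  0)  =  0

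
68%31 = 6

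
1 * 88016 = 88016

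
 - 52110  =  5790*( - 9 ) 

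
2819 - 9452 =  - 6633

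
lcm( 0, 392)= 0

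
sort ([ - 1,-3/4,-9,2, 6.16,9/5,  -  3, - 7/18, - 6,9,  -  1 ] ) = [-9, - 6,  -  3, - 1, -1, - 3/4, - 7/18, 9/5, 2, 6.16, 9]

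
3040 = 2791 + 249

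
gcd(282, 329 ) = 47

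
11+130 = 141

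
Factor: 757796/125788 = 13^1 * 19^1*41^( - 1) = 247/41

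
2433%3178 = 2433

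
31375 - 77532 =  - 46157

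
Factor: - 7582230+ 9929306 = 2347076 =2^2*586769^1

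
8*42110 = 336880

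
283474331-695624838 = - 412150507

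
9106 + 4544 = 13650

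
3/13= 3/13= 0.23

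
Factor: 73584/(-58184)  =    -  1314/1039= - 2^1 * 3^2*73^1*1039^( - 1)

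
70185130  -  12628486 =57556644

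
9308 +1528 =10836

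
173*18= 3114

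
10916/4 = 2729 = 2729.00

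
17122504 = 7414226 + 9708278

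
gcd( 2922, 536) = 2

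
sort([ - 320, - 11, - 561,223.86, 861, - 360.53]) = [ - 561, - 360.53, - 320, - 11,223.86, 861] 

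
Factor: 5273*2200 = 2^3 * 5^2*11^1 * 5273^1 = 11600600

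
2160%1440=720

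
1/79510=1/79510 = 0.00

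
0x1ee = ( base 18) 198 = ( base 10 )494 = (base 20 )14E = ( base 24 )ke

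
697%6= 1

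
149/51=2 + 47/51 = 2.92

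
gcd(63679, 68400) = 1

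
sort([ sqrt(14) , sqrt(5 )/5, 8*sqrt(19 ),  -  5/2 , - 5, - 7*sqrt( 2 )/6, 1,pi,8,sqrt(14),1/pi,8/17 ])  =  [ - 5, - 5/2, - 7*sqrt(2)/6,1/pi, sqrt( 5) /5 , 8/17,1, pi, sqrt( 14),sqrt( 14 ),8,8*sqrt(19 )]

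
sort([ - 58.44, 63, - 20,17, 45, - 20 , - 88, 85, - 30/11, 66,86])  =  [ - 88, - 58.44, -20, - 20, - 30/11, 17, 45 , 63, 66,85, 86]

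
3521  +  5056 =8577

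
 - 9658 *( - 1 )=9658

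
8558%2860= 2838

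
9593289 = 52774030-43180741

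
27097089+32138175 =59235264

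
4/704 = 1/176 = 0.01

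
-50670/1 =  - 50670= -  50670.00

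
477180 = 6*79530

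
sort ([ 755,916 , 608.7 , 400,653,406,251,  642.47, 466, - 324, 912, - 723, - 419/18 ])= [ - 723, - 324, - 419/18 , 251,400,406,466 , 608.7,  642.47, 653,755,  912, 916] 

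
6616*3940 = 26067040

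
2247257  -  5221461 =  -2974204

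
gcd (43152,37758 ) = 5394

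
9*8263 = 74367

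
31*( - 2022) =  - 62682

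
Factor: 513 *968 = 2^3 * 3^3 * 11^2*19^1 = 496584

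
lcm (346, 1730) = 1730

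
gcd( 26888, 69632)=8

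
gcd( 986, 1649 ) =17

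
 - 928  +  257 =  - 671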